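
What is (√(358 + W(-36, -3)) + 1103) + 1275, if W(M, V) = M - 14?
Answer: 2378 + 2*√77 ≈ 2395.6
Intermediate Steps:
W(M, V) = -14 + M
(√(358 + W(-36, -3)) + 1103) + 1275 = (√(358 + (-14 - 36)) + 1103) + 1275 = (√(358 - 50) + 1103) + 1275 = (√308 + 1103) + 1275 = (2*√77 + 1103) + 1275 = (1103 + 2*√77) + 1275 = 2378 + 2*√77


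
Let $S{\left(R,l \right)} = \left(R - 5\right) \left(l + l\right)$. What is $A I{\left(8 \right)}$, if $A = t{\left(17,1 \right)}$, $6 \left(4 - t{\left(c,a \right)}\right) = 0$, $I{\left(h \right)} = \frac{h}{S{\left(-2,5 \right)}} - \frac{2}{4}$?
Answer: $- \frac{86}{35} \approx -2.4571$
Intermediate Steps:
$S{\left(R,l \right)} = 2 l \left(-5 + R\right)$ ($S{\left(R,l \right)} = \left(-5 + R\right) 2 l = 2 l \left(-5 + R\right)$)
$I{\left(h \right)} = - \frac{1}{2} - \frac{h}{70}$ ($I{\left(h \right)} = \frac{h}{2 \cdot 5 \left(-5 - 2\right)} - \frac{2}{4} = \frac{h}{2 \cdot 5 \left(-7\right)} - \frac{1}{2} = \frac{h}{-70} - \frac{1}{2} = h \left(- \frac{1}{70}\right) - \frac{1}{2} = - \frac{h}{70} - \frac{1}{2} = - \frac{1}{2} - \frac{h}{70}$)
$t{\left(c,a \right)} = 4$ ($t{\left(c,a \right)} = 4 - 0 = 4 + 0 = 4$)
$A = 4$
$A I{\left(8 \right)} = 4 \left(- \frac{1}{2} - \frac{4}{35}\right) = 4 \left(- \frac{43}{70}\right) = - \frac{86}{35}$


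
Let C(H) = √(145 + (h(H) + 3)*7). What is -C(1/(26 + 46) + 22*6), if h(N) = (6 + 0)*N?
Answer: -√205581/6 ≈ -75.568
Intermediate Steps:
h(N) = 6*N
C(H) = √(166 + 42*H) (C(H) = √(145 + (6*H + 3)*7) = √(145 + (3 + 6*H)*7) = √(145 + (21 + 42*H)) = √(166 + 42*H))
-C(1/(26 + 46) + 22*6) = -√(166 + 42*(1/(26 + 46) + 22*6)) = -√(166 + 42*(1/72 + 132)) = -√(166 + 42*(9505/72)) = -√(166 + 66535/12) = -√(68527/12) = -√205581/6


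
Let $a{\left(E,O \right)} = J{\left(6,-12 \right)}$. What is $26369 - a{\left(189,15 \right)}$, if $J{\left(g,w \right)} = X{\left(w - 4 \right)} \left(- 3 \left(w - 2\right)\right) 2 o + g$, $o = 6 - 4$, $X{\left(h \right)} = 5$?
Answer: $25523$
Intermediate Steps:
$o = 2$ ($o = 6 - 4 = 2$)
$J{\left(g,w \right)} = 120 + g - 60 w$ ($J{\left(g,w \right)} = 5 \left(- 3 \left(w - 2\right)\right) 2 \cdot 2 + g = 5 \left(- 3 \left(-2 + w\right)\right) 2 \cdot 2 + g = 5 \left(6 - 3 w\right) 2 \cdot 2 + g = \left(30 - 15 w\right) 2 \cdot 2 + g = \left(60 - 30 w\right) 2 + g = \left(120 - 60 w\right) + g = 120 + g - 60 w$)
$a{\left(E,O \right)} = 846$ ($a{\left(E,O \right)} = 120 + 6 - -720 = 120 + 6 + 720 = 846$)
$26369 - a{\left(189,15 \right)} = 26369 - 846 = 25523$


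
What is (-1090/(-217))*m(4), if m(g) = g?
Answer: 4360/217 ≈ 20.092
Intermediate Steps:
(-1090/(-217))*m(4) = -1090/(-217)*4 = -1090*(-1/217)*4 = (1090/217)*4 = 4360/217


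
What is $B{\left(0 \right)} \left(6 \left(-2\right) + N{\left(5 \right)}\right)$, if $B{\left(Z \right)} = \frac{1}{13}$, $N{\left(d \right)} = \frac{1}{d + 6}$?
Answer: $- \frac{131}{143} \approx -0.91608$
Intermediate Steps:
$N{\left(d \right)} = \frac{1}{6 + d}$
$B{\left(Z \right)} = \frac{1}{13}$
$B{\left(0 \right)} \left(6 \left(-2\right) + N{\left(5 \right)}\right) = \frac{6 \left(-2\right) + \frac{1}{6 + 5}}{13} = \frac{-12 + \frac{1}{11}}{13} = \frac{1}{13} \left(- \frac{131}{11}\right) = - \frac{131}{143}$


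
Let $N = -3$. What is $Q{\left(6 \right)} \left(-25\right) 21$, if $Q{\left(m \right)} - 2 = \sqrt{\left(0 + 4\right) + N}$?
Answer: $-1575$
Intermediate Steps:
$Q{\left(m \right)} = 3$ ($Q{\left(m \right)} = 2 + \sqrt{\left(0 + 4\right) - 3} = 2 + \sqrt{4 - 3} = 2 + \sqrt{1} = 2 + 1 = 3$)
$Q{\left(6 \right)} \left(-25\right) 21 = 3 \left(-25\right) 21 = \left(-75\right) 21 = -1575$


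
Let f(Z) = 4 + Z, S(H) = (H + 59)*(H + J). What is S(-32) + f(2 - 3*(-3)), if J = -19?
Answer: -1362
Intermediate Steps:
S(H) = (-19 + H)*(59 + H) (S(H) = (H + 59)*(H - 19) = (59 + H)*(-19 + H) = (-19 + H)*(59 + H))
S(-32) + f(2 - 3*(-3)) = (-1121 + (-32)**2 + 40*(-32)) + (4 + (2 - 3*(-3))) = (-1121 + 1024 - 1280) + (4 + (2 + 9)) = -1377 + (4 + 11) = -1377 + 15 = -1362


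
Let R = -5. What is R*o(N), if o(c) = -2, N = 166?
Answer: 10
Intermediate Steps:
R*o(N) = -5*(-2) = 10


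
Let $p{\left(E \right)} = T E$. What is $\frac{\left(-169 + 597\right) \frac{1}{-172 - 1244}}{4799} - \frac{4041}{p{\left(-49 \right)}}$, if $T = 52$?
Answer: $\frac{3432382025}{2164329804} \approx 1.5859$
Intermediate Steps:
$p{\left(E \right)} = 52 E$
$\frac{\left(-169 + 597\right) \frac{1}{-172 - 1244}}{4799} - \frac{4041}{p{\left(-49 \right)}} = \frac{\left(-169 + 597\right) \frac{1}{-172 - 1244}}{4799} - \frac{4041}{52 \left(-49\right)} = \frac{428}{-1416} \cdot \frac{1}{4799} - \frac{4041}{-2548} = 428 \left(- \frac{1}{1416}\right) \frac{1}{4799} - - \frac{4041}{2548} = \left(- \frac{107}{354}\right) \frac{1}{4799} + \frac{4041}{2548} = - \frac{107}{1698846} + \frac{4041}{2548} = \frac{3432382025}{2164329804}$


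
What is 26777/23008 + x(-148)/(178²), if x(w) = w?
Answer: 211249321/182246368 ≈ 1.1591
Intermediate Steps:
26777/23008 + x(-148)/(178²) = 26777/23008 - 148/(178²) = 26777*(1/23008) - 148/31684 = 26777/23008 - 148*1/31684 = 26777/23008 - 37/7921 = 211249321/182246368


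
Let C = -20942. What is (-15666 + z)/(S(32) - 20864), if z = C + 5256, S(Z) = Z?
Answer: 3919/2604 ≈ 1.5050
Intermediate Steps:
z = -15686 (z = -20942 + 5256 = -15686)
(-15666 + z)/(S(32) - 20864) = (-15666 - 15686)/(32 - 20864) = -31352/(-20832) = -31352*(-1/20832) = 3919/2604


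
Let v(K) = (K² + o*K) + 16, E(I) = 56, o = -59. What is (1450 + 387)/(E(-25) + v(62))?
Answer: 1837/258 ≈ 7.1202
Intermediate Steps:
v(K) = 16 + K² - 59*K (v(K) = (K² - 59*K) + 16 = 16 + K² - 59*K)
(1450 + 387)/(E(-25) + v(62)) = (1450 + 387)/(56 + (16 + 62² - 59*62)) = 1837/(56 + (16 + 3844 - 3658)) = 1837/(56 + 202) = 1837/258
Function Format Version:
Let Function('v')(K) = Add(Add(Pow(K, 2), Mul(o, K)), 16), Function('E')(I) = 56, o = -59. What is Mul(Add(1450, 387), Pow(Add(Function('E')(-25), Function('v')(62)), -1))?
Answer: Rational(1837, 258) ≈ 7.1202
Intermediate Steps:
Function('v')(K) = Add(16, Pow(K, 2), Mul(-59, K)) (Function('v')(K) = Add(Add(Pow(K, 2), Mul(-59, K)), 16) = Add(16, Pow(K, 2), Mul(-59, K)))
Mul(Add(1450, 387), Pow(Add(Function('E')(-25), Function('v')(62)), -1)) = Mul(Add(1450, 387), Pow(Add(56, Add(16, Pow(62, 2), Mul(-59, 62))), -1)) = Mul(1837, Pow(Add(56, Add(16, 3844, -3658)), -1)) = Mul(1837, Pow(Add(56, 202), -1)) = Mul(1837, Pow(258, -1)) = Mul(1837, Rational(1, 258)) = Rational(1837, 258)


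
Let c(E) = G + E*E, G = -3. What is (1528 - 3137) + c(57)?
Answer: 1637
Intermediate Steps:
c(E) = -3 + E² (c(E) = -3 + E*E = -3 + E²)
(1528 - 3137) + c(57) = (1528 - 3137) + (-3 + 57²) = -1609 + (-3 + 3249) = -1609 + 3246 = 1637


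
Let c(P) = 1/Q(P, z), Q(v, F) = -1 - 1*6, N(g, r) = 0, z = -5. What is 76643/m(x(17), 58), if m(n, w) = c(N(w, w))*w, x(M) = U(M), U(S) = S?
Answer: -536501/58 ≈ -9250.0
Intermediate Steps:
Q(v, F) = -7 (Q(v, F) = -1 - 6 = -7)
x(M) = M
c(P) = -⅐ (c(P) = 1/(-7) = -⅐)
m(n, w) = -w/7
76643/m(x(17), 58) = 76643/((-⅐*58)) = 76643/(-58/7) = 76643*(-7/58) = -536501/58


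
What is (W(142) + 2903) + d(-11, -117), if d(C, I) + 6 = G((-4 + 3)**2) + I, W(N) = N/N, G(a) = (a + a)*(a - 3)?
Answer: 2777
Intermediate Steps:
G(a) = 2*a*(-3 + a) (G(a) = (2*a)*(-3 + a) = 2*a*(-3 + a))
W(N) = 1
d(C, I) = -10 + I (d(C, I) = -6 + (2*(-4 + 3)**2*(-3 + (-4 + 3)**2) + I) = -6 + (2*(-1)**2*(-3 + (-1)**2) + I) = -6 + (2*1*(-3 + 1) + I) = -6 + (2*1*(-2) + I) = -6 + (-4 + I) = -10 + I)
(W(142) + 2903) + d(-11, -117) = (1 + 2903) + (-10 - 117) = 2904 - 127 = 2777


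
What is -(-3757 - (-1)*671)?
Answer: 3086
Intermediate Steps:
-(-3757 - (-1)*671) = -(-3757 - 1*(-671)) = -(-3757 + 671) = -1*(-3086) = 3086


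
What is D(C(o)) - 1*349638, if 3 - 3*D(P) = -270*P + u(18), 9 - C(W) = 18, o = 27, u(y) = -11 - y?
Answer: -1051312/3 ≈ -3.5044e+5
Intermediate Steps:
C(W) = -9 (C(W) = 9 - 1*18 = 9 - 18 = -9)
D(P) = 32/3 + 90*P (D(P) = 1 - (-270*P + (-11 - 1*18))/3 = 1 - (-270*P + (-11 - 18))/3 = 1 - (-270*P - 29)/3 = 1 - (-29 - 270*P)/3 = 1 + (29/3 + 90*P) = 32/3 + 90*P)
D(C(o)) - 1*349638 = (32/3 + 90*(-9)) - 1*349638 = (32/3 - 810) - 349638 = -2398/3 - 349638 = -1051312/3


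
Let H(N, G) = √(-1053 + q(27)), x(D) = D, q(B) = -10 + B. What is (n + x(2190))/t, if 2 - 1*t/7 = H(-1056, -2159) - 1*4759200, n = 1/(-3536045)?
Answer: 154852806009571/2355630360441404200 + 455525797*I*√259/16489412523089829400 ≈ 6.5737e-5 + 4.4459e-10*I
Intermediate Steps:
H(N, G) = 2*I*√259 (H(N, G) = √(-1053 + (-10 + 27)) = √(-1053 + 17) = √(-1036) = 2*I*√259)
n = -1/3536045 ≈ -2.8280e-7
t = 33314414 - 14*I*√259 (t = 14 - 7*(2*I*√259 - 1*4759200) = 14 - 7*(2*I*√259 - 4759200) = 14 - 7*(-4759200 + 2*I*√259) = 14 + (33314400 - 14*I*√259) = 33314414 - 14*I*√259 ≈ 3.3314e+7 - 225.31*I)
(n + x(2190))/t = (-1/3536045 + 2190)/(33314414 - 14*I*√259) = 7743938549/(3536045*(33314414 - 14*I*√259))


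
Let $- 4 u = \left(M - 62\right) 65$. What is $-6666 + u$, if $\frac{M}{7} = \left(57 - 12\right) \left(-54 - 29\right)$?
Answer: $\frac{1676791}{4} \approx 4.192 \cdot 10^{5}$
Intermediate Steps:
$M = -26145$ ($M = 7 \left(57 - 12\right) \left(-54 - 29\right) = 7 \cdot 45 \left(-83\right) = 7 \left(-3735\right) = -26145$)
$u = \frac{1703455}{4}$ ($u = - \frac{\left(-26145 - 62\right) 65}{4} = - \frac{\left(-26207\right) 65}{4} = \left(- \frac{1}{4}\right) \left(-1703455\right) = \frac{1703455}{4} \approx 4.2586 \cdot 10^{5}$)
$-6666 + u = -6666 + \frac{1703455}{4} = \frac{1676791}{4}$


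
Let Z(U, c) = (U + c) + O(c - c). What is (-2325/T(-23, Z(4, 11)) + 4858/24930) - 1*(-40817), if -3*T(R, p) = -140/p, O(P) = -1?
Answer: 1000183993/24930 ≈ 40120.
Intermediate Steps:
Z(U, c) = -1 + U + c (Z(U, c) = (U + c) - 1 = -1 + U + c)
T(R, p) = 140/(3*p) (T(R, p) = -(-140)/(3*p) = 140/(3*p))
(-2325/T(-23, Z(4, 11)) + 4858/24930) - 1*(-40817) = (-2325/(140/(3*(-1 + 4 + 11))) + 4858/24930) - 1*(-40817) = (-2325/((140/3)/14) + 4858*(1/24930)) + 40817 = (-2325/((140/3)*(1/14)) + 2429/12465) + 40817 = (-2325/10/3 + 2429/12465) + 40817 = (-2325*3/10 + 2429/12465) + 40817 = (-1395/2 + 2429/12465) + 40817 = -17383817/24930 + 40817 = 1000183993/24930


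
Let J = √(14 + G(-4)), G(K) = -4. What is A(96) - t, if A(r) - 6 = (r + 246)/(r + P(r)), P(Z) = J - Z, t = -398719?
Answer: 398725 + 171*√10/5 ≈ 3.9883e+5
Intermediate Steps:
J = √10 (J = √(14 - 4) = √10 ≈ 3.1623)
P(Z) = √10 - Z
A(r) = 6 + √10*(246 + r)/10 (A(r) = 6 + (r + 246)/(r + (√10 - r)) = 6 + (246 + r)/(√10) = 6 + (246 + r)*(√10/10) = 6 + √10*(246 + r)/10)
A(96) - t = √10*(246 + 96 + 6*√10)/10 - 1*(-398719) = √10*(342 + 6*√10)/10 + 398719 = 398719 + √10*(342 + 6*√10)/10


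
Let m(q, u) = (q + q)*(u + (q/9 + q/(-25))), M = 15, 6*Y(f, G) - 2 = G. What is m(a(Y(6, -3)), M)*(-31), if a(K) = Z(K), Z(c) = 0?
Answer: 0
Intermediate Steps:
Y(f, G) = ⅓ + G/6
a(K) = 0
m(q, u) = 2*q*(u + 16*q/225) (m(q, u) = (2*q)*(u + (q*(⅑) + q*(-1/25))) = (2*q)*(u + (q/9 - q/25)) = (2*q)*(u + 16*q/225) = 2*q*(u + 16*q/225))
m(a(Y(6, -3)), M)*(-31) = ((2/225)*0*(16*0 + 225*15))*(-31) = ((2/225)*0*(0 + 3375))*(-31) = ((2/225)*0*3375)*(-31) = 0*(-31) = 0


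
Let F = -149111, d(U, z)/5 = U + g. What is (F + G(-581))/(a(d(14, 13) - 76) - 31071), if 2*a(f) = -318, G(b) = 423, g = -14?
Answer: 74344/15615 ≈ 4.7611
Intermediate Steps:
d(U, z) = -70 + 5*U (d(U, z) = 5*(U - 14) = 5*(-14 + U) = -70 + 5*U)
a(f) = -159 (a(f) = (½)*(-318) = -159)
(F + G(-581))/(a(d(14, 13) - 76) - 31071) = (-149111 + 423)/(-159 - 31071) = -148688/(-31230) = -148688*(-1/31230) = 74344/15615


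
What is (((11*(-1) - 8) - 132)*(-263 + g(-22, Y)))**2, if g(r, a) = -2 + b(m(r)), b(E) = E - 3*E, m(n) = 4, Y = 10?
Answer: 1699335729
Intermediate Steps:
b(E) = -2*E
g(r, a) = -10 (g(r, a) = -2 - 2*4 = -2 - 8 = -10)
(((11*(-1) - 8) - 132)*(-263 + g(-22, Y)))**2 = (((11*(-1) - 8) - 132)*(-263 - 10))**2 = (((-11 - 8) - 132)*(-273))**2 = ((-19 - 132)*(-273))**2 = (-151*(-273))**2 = 41223**2 = 1699335729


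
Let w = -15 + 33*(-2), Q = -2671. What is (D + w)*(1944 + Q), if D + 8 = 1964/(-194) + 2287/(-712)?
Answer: 5138231713/69064 ≈ 74398.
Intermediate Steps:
D = -1473535/69064 (D = -8 + (1964/(-194) + 2287/(-712)) = -8 + (1964*(-1/194) + 2287*(-1/712)) = -8 + (-982/97 - 2287/712) = -8 - 921023/69064 = -1473535/69064 ≈ -21.336)
w = -81 (w = -15 - 66 = -81)
(D + w)*(1944 + Q) = (-1473535/69064 - 81)*(1944 - 2671) = -7067719/69064*(-727) = 5138231713/69064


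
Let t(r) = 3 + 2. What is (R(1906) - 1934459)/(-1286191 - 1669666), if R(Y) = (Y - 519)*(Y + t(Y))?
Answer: -716098/2955857 ≈ -0.24226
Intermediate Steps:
t(r) = 5
R(Y) = (-519 + Y)*(5 + Y) (R(Y) = (Y - 519)*(Y + 5) = (-519 + Y)*(5 + Y))
(R(1906) - 1934459)/(-1286191 - 1669666) = ((-2595 + 1906**2 - 514*1906) - 1934459)/(-1286191 - 1669666) = ((-2595 + 3632836 - 979684) - 1934459)/(-2955857) = (2650557 - 1934459)*(-1/2955857) = 716098*(-1/2955857) = -716098/2955857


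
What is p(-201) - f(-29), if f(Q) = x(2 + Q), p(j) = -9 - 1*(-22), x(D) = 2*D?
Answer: 67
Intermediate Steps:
p(j) = 13 (p(j) = -9 + 22 = 13)
f(Q) = 4 + 2*Q (f(Q) = 2*(2 + Q) = 4 + 2*Q)
p(-201) - f(-29) = 13 - (4 + 2*(-29)) = 13 - (4 - 58) = 13 - 1*(-54) = 13 + 54 = 67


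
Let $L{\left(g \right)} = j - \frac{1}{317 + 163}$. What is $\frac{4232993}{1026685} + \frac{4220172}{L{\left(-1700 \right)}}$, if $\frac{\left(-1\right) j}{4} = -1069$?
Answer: $\frac{189856911668477}{191568127465} \approx 991.07$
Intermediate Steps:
$j = 4276$ ($j = \left(-4\right) \left(-1069\right) = 4276$)
$L{\left(g \right)} = \frac{2052479}{480}$ ($L{\left(g \right)} = 4276 - \frac{1}{317 + 163} = 4276 - \frac{1}{480} = \frac{2052479}{480}$)
$\frac{4232993}{1026685} + \frac{4220172}{L{\left(-1700 \right)}} = \frac{4232993}{1026685} + \frac{4220172}{\frac{2052479}{480}} = 4232993 \cdot \frac{1}{1026685} + 4220172 \cdot \frac{480}{2052479} = \frac{4232993}{1026685} + \frac{184152960}{186589} = \frac{189856911668477}{191568127465}$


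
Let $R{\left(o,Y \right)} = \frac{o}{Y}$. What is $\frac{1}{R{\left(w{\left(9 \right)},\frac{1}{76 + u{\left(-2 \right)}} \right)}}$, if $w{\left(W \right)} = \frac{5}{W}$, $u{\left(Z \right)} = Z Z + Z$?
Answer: $\frac{3}{130} \approx 0.023077$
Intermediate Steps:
$u{\left(Z \right)} = Z + Z^{2}$ ($u{\left(Z \right)} = Z^{2} + Z = Z + Z^{2}$)
$\frac{1}{R{\left(w{\left(9 \right)},\frac{1}{76 + u{\left(-2 \right)}} \right)}} = \frac{1}{\frac{5}{9} \frac{1}{\frac{1}{76 - 2 \left(1 - 2\right)}}} = \frac{1}{5 \cdot \frac{1}{9} \frac{1}{\frac{1}{76 - -2}}} = \frac{1}{\frac{5}{9} \frac{1}{\frac{1}{76 + 2}}} = \frac{1}{\frac{5}{9} \frac{1}{\frac{1}{78}}} = \frac{1}{\frac{5}{9} \cdot 78} = \frac{1}{\frac{130}{3}} = \frac{3}{130}$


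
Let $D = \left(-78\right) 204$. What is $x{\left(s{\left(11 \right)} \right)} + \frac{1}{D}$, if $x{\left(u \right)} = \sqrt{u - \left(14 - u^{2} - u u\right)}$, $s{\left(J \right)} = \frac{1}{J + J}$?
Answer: $- \frac{1}{15912} + \frac{2 i \sqrt{422}}{11} \approx -6.2846 \cdot 10^{-5} + 3.735 i$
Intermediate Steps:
$s{\left(J \right)} = \frac{1}{2 J}$
$D = -15912$
$x{\left(u \right)} = \sqrt{-14 + u + 2 u^{2}}$ ($x{\left(u \right)} = \sqrt{u + \left(\left(u^{2} + u^{2}\right) - 14\right)} = \sqrt{u + \left(2 u^{2} - 14\right)} = \sqrt{u + \left(-14 + 2 u^{2}\right)} = \sqrt{-14 + u + 2 u^{2}}$)
$x{\left(s{\left(11 \right)} \right)} + \frac{1}{D} = \sqrt{-14 + \frac{1}{2 \cdot 11} + 2 \left(\frac{1}{2 \cdot 11}\right)^{2}} + \frac{1}{-15912} = \sqrt{-14 + \frac{1}{2} \cdot \frac{1}{11} + 2 \left(\frac{1}{2} \cdot \frac{1}{11}\right)^{2}} - \frac{1}{15912} = \sqrt{-14 + \frac{1}{22} + \frac{2}{484}} - \frac{1}{15912} = \sqrt{-14 + \frac{1}{22} + 2 \cdot \frac{1}{484}} - \frac{1}{15912} = \sqrt{-14 + \frac{1}{22} + \frac{1}{242}} - \frac{1}{15912} = \sqrt{- \frac{1688}{121}} - \frac{1}{15912} = \frac{2 i \sqrt{422}}{11} - \frac{1}{15912} = - \frac{1}{15912} + \frac{2 i \sqrt{422}}{11}$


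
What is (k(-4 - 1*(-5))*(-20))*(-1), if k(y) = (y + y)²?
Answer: 80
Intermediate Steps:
k(y) = 4*y² (k(y) = (2*y)² = 4*y²)
(k(-4 - 1*(-5))*(-20))*(-1) = ((4*(-4 - 1*(-5))²)*(-20))*(-1) = ((4*(-4 + 5)²)*(-20))*(-1) = ((4*1²)*(-20))*(-1) = ((4*1)*(-20))*(-1) = (4*(-20))*(-1) = -80*(-1) = 80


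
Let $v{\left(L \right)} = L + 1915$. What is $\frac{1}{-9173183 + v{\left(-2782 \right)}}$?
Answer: $- \frac{1}{9174050} \approx -1.09 \cdot 10^{-7}$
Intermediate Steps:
$v{\left(L \right)} = 1915 + L$
$\frac{1}{-9173183 + v{\left(-2782 \right)}} = \frac{1}{-9173183 + \left(1915 - 2782\right)} = \frac{1}{-9173183 - 867} = \frac{1}{-9174050} = - \frac{1}{9174050}$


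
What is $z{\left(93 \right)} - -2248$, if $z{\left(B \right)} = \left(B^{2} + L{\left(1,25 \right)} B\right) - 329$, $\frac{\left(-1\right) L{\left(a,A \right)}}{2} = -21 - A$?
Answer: $19124$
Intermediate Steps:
$L{\left(a,A \right)} = 42 + 2 A$ ($L{\left(a,A \right)} = - 2 \left(-21 - A\right) = 42 + 2 A$)
$z{\left(B \right)} = -329 + B^{2} + 92 B$ ($z{\left(B \right)} = \left(B^{2} + \left(42 + 2 \cdot 25\right) B\right) - 329 = \left(B^{2} + \left(42 + 50\right) B\right) - 329 = \left(B^{2} + 92 B\right) - 329 = -329 + B^{2} + 92 B$)
$z{\left(93 \right)} - -2248 = \left(-329 + 93^{2} + 92 \cdot 93\right) - -2248 = \left(-329 + 8649 + 8556\right) + 2248 = 16876 + 2248 = 19124$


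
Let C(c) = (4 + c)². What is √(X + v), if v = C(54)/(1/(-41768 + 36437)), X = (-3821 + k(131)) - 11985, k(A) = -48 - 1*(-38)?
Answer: 10*I*√179493 ≈ 4236.7*I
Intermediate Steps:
k(A) = -10 (k(A) = -48 + 38 = -10)
X = -15816 (X = (-3821 - 10) - 11985 = -3831 - 11985 = -15816)
v = -17933484 (v = (4 + 54)²/(1/(-41768 + 36437)) = 58²/(1/(-5331)) = 3364/(-1/5331) = 3364*(-5331) = -17933484)
√(X + v) = √(-15816 - 17933484) = √(-17949300) = 10*I*√179493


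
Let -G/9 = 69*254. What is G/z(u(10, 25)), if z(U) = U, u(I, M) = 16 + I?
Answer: -78867/13 ≈ -6066.7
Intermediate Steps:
G = -157734 (G = -621*254 = -9*17526 = -157734)
G/z(u(10, 25)) = -157734/(16 + 10) = -157734/26 = -157734*1/26 = -78867/13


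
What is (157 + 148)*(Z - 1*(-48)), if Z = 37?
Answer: 25925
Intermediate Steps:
(157 + 148)*(Z - 1*(-48)) = (157 + 148)*(37 - 1*(-48)) = 305*(37 + 48) = 305*85 = 25925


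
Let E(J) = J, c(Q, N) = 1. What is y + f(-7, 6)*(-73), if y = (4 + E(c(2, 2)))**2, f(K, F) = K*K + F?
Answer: -3990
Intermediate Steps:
f(K, F) = F + K**2 (f(K, F) = K**2 + F = F + K**2)
y = 25 (y = (4 + 1)**2 = 5**2 = 25)
y + f(-7, 6)*(-73) = 25 + (6 + (-7)**2)*(-73) = 25 + (6 + 49)*(-73) = 25 + 55*(-73) = 25 - 4015 = -3990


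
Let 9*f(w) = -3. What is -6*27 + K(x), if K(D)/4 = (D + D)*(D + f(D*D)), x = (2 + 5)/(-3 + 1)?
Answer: -164/3 ≈ -54.667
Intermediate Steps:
f(w) = -⅓ (f(w) = (⅑)*(-3) = -⅓)
x = -7/2 (x = 7/(-2) = 7*(-½) = -7/2 ≈ -3.5000)
K(D) = 8*D*(-⅓ + D) (K(D) = 4*((D + D)*(D - ⅓)) = 4*((2*D)*(-⅓ + D)) = 4*(2*D*(-⅓ + D)) = 8*D*(-⅓ + D))
-6*27 + K(x) = -6*27 + (8/3)*(-7/2)*(-1 + 3*(-7/2)) = -162 + (8/3)*(-7/2)*(-1 - 21/2) = -162 + (8/3)*(-7/2)*(-23/2) = -162 + 322/3 = -164/3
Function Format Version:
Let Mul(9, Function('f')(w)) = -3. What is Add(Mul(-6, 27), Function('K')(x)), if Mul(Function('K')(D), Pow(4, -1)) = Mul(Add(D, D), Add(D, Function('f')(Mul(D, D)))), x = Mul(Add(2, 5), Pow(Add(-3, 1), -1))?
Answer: Rational(-164, 3) ≈ -54.667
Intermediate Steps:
Function('f')(w) = Rational(-1, 3) (Function('f')(w) = Mul(Rational(1, 9), -3) = Rational(-1, 3))
x = Rational(-7, 2) (x = Mul(7, Pow(-2, -1)) = Mul(7, Rational(-1, 2)) = Rational(-7, 2) ≈ -3.5000)
Function('K')(D) = Mul(8, D, Add(Rational(-1, 3), D)) (Function('K')(D) = Mul(4, Mul(Add(D, D), Add(D, Rational(-1, 3)))) = Mul(4, Mul(Mul(2, D), Add(Rational(-1, 3), D))) = Mul(4, Mul(2, D, Add(Rational(-1, 3), D))) = Mul(8, D, Add(Rational(-1, 3), D)))
Add(Mul(-6, 27), Function('K')(x)) = Add(Mul(-6, 27), Mul(Rational(8, 3), Rational(-7, 2), Add(-1, Mul(3, Rational(-7, 2))))) = Add(-162, Mul(Rational(8, 3), Rational(-7, 2), Add(-1, Rational(-21, 2)))) = Add(-162, Mul(Rational(8, 3), Rational(-7, 2), Rational(-23, 2))) = Add(-162, Rational(322, 3)) = Rational(-164, 3)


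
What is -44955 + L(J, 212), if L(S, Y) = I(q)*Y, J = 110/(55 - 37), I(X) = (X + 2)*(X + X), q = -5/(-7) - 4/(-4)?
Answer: -2070507/49 ≈ -42255.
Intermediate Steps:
q = 12/7 (q = -5*(-⅐) - 4*(-¼) = 5/7 + 1 = 12/7 ≈ 1.7143)
I(X) = 2*X*(2 + X) (I(X) = (2 + X)*(2*X) = 2*X*(2 + X))
J = 55/9 (J = 110/18 = 110*(1/18) = 55/9 ≈ 6.1111)
L(S, Y) = 624*Y/49 (L(S, Y) = (2*(12/7)*(2 + 12/7))*Y = (2*(12/7)*(26/7))*Y = 624*Y/49)
-44955 + L(J, 212) = -44955 + (624/49)*212 = -44955 + 132288/49 = -2070507/49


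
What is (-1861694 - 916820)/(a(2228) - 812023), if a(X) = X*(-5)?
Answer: 2778514/823163 ≈ 3.3754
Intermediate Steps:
a(X) = -5*X
(-1861694 - 916820)/(a(2228) - 812023) = (-1861694 - 916820)/(-5*2228 - 812023) = -2778514/(-11140 - 812023) = -2778514/(-823163) = -2778514*(-1/823163) = 2778514/823163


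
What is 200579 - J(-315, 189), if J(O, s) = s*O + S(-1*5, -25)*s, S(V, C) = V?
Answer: 261059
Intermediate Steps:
J(O, s) = -5*s + O*s (J(O, s) = s*O + (-1*5)*s = O*s - 5*s = -5*s + O*s)
200579 - J(-315, 189) = 200579 - 189*(-5 - 315) = 200579 - 189*(-320) = 200579 - 1*(-60480) = 200579 + 60480 = 261059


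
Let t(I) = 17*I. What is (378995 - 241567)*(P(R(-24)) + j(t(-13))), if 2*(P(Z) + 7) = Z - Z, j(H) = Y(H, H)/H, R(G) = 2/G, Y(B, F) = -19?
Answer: -12352352/13 ≈ -9.5018e+5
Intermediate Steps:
j(H) = -19/H
P(Z) = -7 (P(Z) = -7 + (Z - Z)/2 = -7 + (½)*0 = -7 + 0 = -7)
(378995 - 241567)*(P(R(-24)) + j(t(-13))) = (378995 - 241567)*(-7 - 19/(17*(-13))) = 137428*(-7 - 19/(-221)) = 137428*(-7 - 19*(-1/221)) = 137428*(-7 + 19/221) = 137428*(-1528/221) = -12352352/13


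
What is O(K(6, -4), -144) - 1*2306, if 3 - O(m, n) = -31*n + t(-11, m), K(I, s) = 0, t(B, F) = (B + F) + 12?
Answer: -6768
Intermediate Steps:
t(B, F) = 12 + B + F
O(m, n) = 2 - m + 31*n (O(m, n) = 3 - (-31*n + (12 - 11 + m)) = 3 - (-31*n + (1 + m)) = 3 - (1 + m - 31*n) = 3 + (-1 - m + 31*n) = 2 - m + 31*n)
O(K(6, -4), -144) - 1*2306 = (2 - 1*0 + 31*(-144)) - 1*2306 = (2 + 0 - 4464) - 2306 = -4462 - 2306 = -6768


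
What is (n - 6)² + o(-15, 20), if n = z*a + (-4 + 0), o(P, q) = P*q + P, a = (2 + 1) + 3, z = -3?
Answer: 469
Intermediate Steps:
a = 6 (a = 3 + 3 = 6)
o(P, q) = P + P*q
n = -22 (n = -3*6 + (-4 + 0) = -18 - 4 = -22)
(n - 6)² + o(-15, 20) = (-22 - 6)² - 15*(1 + 20) = (-28)² - 15*21 = 784 - 315 = 469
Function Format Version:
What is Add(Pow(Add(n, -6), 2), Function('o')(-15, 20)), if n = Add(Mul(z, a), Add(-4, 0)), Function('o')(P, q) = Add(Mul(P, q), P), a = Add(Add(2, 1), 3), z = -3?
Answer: 469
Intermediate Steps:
a = 6 (a = Add(3, 3) = 6)
Function('o')(P, q) = Add(P, Mul(P, q))
n = -22 (n = Add(Mul(-3, 6), Add(-4, 0)) = Add(-18, -4) = -22)
Add(Pow(Add(n, -6), 2), Function('o')(-15, 20)) = Add(Pow(Add(-22, -6), 2), Mul(-15, Add(1, 20))) = Add(Pow(-28, 2), Mul(-15, 21)) = Add(784, -315) = 469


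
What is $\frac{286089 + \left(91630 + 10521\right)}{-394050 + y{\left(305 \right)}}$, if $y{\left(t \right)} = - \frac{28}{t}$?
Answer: $- \frac{59206600}{60092639} \approx -0.98526$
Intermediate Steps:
$\frac{286089 + \left(91630 + 10521\right)}{-394050 + y{\left(305 \right)}} = \frac{286089 + \left(91630 + 10521\right)}{-394050 - \frac{28}{305}} = \frac{286089 + 102151}{-394050 - \frac{28}{305}} = \frac{388240}{-394050 - \frac{28}{305}} = \frac{388240}{- \frac{120185278}{305}} = 388240 \left(- \frac{305}{120185278}\right) = - \frac{59206600}{60092639}$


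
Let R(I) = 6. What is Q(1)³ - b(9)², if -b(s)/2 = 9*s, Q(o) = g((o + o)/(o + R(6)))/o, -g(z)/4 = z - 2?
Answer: -8891100/343 ≈ -25922.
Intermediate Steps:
g(z) = 8 - 4*z (g(z) = -4*(z - 2) = -4*(-2 + z) = 8 - 4*z)
Q(o) = (8 - 8*o/(6 + o))/o (Q(o) = (8 - 4*(o + o)/(o + 6))/o = (8 - 4*2*o/(6 + o))/o = (8 - 8*o/(6 + o))/o)
b(s) = -18*s
Q(1)³ - b(9)² = (48/(1*(6 + 1)))³ - (-18*9)² = (48*1/7)³ - 1*(-162)² = (48*1*(⅐))³ - 1*26244 = (48/7)³ - 26244 = 110592/343 - 26244 = -8891100/343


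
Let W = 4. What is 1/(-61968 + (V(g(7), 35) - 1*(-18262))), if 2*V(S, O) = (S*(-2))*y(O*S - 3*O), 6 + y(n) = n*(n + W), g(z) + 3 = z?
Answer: -1/49142 ≈ -2.0349e-5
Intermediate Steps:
g(z) = -3 + z
y(n) = -6 + n*(4 + n) (y(n) = -6 + n*(n + 4) = -6 + n*(4 + n))
V(S, O) = -S*(-6 + (-3*O + O*S)² - 12*O + 4*O*S) (V(S, O) = ((S*(-2))*(-6 + (O*S - 3*O)² + 4*(O*S - 3*O)))/2 = ((-2*S)*(-6 + (-3*O + O*S)² + 4*(-3*O + O*S)))/2 = ((-2*S)*(-6 + (-3*O + O*S)² + (-12*O + 4*O*S)))/2 = ((-2*S)*(-6 + (-3*O + O*S)² - 12*O + 4*O*S))/2 = (-2*S*(-6 + (-3*O + O*S)² - 12*O + 4*O*S))/2 = -S*(-6 + (-3*O + O*S)² - 12*O + 4*O*S))
1/(-61968 + (V(g(7), 35) - 1*(-18262))) = 1/(-61968 + (-(-3 + 7)*(-6 + 35²*(-3 + (-3 + 7))² + 4*35*(-3 + (-3 + 7))) - 1*(-18262))) = 1/(-61968 + (-1*4*(-6 + 1225*(-3 + 4)² + 4*35*(-3 + 4)) + 18262)) = 1/(-61968 + (-1*4*(-6 + 1225*1² + 4*35*1) + 18262)) = 1/(-61968 + (-1*4*(-6 + 1225*1 + 140) + 18262)) = 1/(-61968 + (-1*4*(-6 + 1225 + 140) + 18262)) = 1/(-61968 + (-1*4*1359 + 18262)) = 1/(-61968 + (-5436 + 18262)) = 1/(-61968 + 12826) = 1/(-49142) = -1/49142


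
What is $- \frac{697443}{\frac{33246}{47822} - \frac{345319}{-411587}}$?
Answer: $- \frac{6863855124972351}{15098733310} \approx -4.546 \cdot 10^{5}$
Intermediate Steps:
$- \frac{697443}{\frac{33246}{47822} - \frac{345319}{-411587}} = - \frac{697443}{33246 \cdot \frac{1}{47822} - - \frac{345319}{411587}} = - \frac{697443}{\frac{16623}{23911} + \frac{345319}{411587}} = - \frac{697443}{\frac{15098733310}{9841456757}} = \left(-697443\right) \frac{9841456757}{15098733310} = - \frac{6863855124972351}{15098733310}$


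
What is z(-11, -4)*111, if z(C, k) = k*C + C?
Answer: 3663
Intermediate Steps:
z(C, k) = C + C*k (z(C, k) = C*k + C = C + C*k)
z(-11, -4)*111 = -11*(1 - 4)*111 = -11*(-3)*111 = 33*111 = 3663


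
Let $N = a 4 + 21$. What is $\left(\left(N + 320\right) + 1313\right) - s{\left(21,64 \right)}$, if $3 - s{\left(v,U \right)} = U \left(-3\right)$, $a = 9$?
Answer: $1495$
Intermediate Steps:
$s{\left(v,U \right)} = 3 + 3 U$ ($s{\left(v,U \right)} = 3 - U \left(-3\right) = 3 - - 3 U = 3 + 3 U$)
$N = 57$ ($N = 9 \cdot 4 + 21 = 36 + 21 = 57$)
$\left(\left(N + 320\right) + 1313\right) - s{\left(21,64 \right)} = \left(\left(57 + 320\right) + 1313\right) - \left(3 + 3 \cdot 64\right) = \left(377 + 1313\right) - \left(3 + 192\right) = 1690 - 195 = 1495$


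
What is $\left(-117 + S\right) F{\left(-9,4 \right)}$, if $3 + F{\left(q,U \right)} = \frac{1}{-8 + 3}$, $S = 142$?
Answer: $-80$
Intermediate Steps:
$F{\left(q,U \right)} = - \frac{16}{5}$ ($F{\left(q,U \right)} = -3 + \frac{1}{-8 + 3} = -3 + \frac{1}{-5} = -3 - \frac{1}{5} = - \frac{16}{5}$)
$\left(-117 + S\right) F{\left(-9,4 \right)} = \left(-117 + 142\right) \left(- \frac{16}{5}\right) = 25 \left(- \frac{16}{5}\right) = -80$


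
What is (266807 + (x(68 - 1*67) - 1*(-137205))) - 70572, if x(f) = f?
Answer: 333441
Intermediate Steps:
(266807 + (x(68 - 1*67) - 1*(-137205))) - 70572 = (266807 + ((68 - 1*67) - 1*(-137205))) - 70572 = (266807 + ((68 - 67) + 137205)) - 70572 = (266807 + (1 + 137205)) - 70572 = (266807 + 137206) - 70572 = 404013 - 70572 = 333441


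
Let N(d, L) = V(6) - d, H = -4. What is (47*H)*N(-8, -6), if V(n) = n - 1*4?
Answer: -1880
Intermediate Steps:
V(n) = -4 + n (V(n) = n - 4 = -4 + n)
N(d, L) = 2 - d (N(d, L) = (-4 + 6) - d = 2 - d)
(47*H)*N(-8, -6) = (47*(-4))*(2 - 1*(-8)) = -188*(2 + 8) = -188*10 = -1880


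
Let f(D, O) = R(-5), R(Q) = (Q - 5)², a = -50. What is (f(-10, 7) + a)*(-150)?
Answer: -7500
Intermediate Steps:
R(Q) = (-5 + Q)²
f(D, O) = 100 (f(D, O) = (-5 - 5)² = (-10)² = 100)
(f(-10, 7) + a)*(-150) = (100 - 50)*(-150) = 50*(-150) = -7500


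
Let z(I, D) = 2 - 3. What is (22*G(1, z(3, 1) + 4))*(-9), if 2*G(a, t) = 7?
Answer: -693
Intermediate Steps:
z(I, D) = -1
G(a, t) = 7/2 (G(a, t) = (1/2)*7 = 7/2)
(22*G(1, z(3, 1) + 4))*(-9) = (22*(7/2))*(-9) = 77*(-9) = -693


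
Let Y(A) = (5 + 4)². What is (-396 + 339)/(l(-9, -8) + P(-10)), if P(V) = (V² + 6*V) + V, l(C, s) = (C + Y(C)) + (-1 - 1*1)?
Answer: -57/100 ≈ -0.57000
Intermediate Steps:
Y(A) = 81 (Y(A) = 9² = 81)
l(C, s) = 79 + C (l(C, s) = (C + 81) + (-1 - 1*1) = (81 + C) + (-1 - 1) = (81 + C) - 2 = 79 + C)
P(V) = V² + 7*V
(-396 + 339)/(l(-9, -8) + P(-10)) = (-396 + 339)/((79 - 9) - 10*(7 - 10)) = -57/(70 - 10*(-3)) = -57/(70 + 30) = -57/100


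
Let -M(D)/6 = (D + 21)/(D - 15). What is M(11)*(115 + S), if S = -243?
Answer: -6144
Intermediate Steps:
M(D) = -6*(21 + D)/(-15 + D) (M(D) = -6*(D + 21)/(D - 15) = -6*(21 + D)/(-15 + D))
M(11)*(115 + S) = (6*(-21 - 1*11)/(-15 + 11))*(115 - 243) = (6*(-21 - 11)/(-4))*(-128) = (6*(-¼)*(-32))*(-128) = 48*(-128) = -6144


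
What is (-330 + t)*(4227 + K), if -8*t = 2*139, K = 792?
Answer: -7322721/4 ≈ -1.8307e+6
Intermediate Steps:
t = -139/4 ≈ -34.750
(-330 + t)*(4227 + K) = (-330 - 139/4)*(4227 + 792) = -1459/4*5019 = -7322721/4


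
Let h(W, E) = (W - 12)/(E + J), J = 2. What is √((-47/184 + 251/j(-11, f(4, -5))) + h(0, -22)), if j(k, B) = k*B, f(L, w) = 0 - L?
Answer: √154879010/5060 ≈ 2.4595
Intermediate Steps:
f(L, w) = -L
h(W, E) = (-12 + W)/(2 + E) (h(W, E) = (W - 12)/(E + 2) = (-12 + W)/(2 + E))
j(k, B) = B*k
√((-47/184 + 251/j(-11, f(4, -5))) + h(0, -22)) = √((-47/184 + 251/((-1*4*(-11)))) + (-12 + 0)/(2 - 22)) = √((-47*1/184 + 251/((-4*(-11)))) - 12/(-20)) = √((-47/184 + 251/44) - 1/20*(-12)) = √((-47/184 + 251*(1/44)) + ⅗) = √((-47/184 + 251/44) + ⅗) = √(11029/2024 + ⅗) = √(61217/10120) = √154879010/5060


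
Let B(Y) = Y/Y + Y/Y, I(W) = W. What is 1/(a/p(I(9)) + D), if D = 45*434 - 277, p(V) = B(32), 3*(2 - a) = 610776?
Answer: -1/82542 ≈ -1.2115e-5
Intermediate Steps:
a = -203590 (a = 2 - 1/3*610776 = 2 - 203592 = -203590)
B(Y) = 2 (B(Y) = 1 + 1 = 2)
p(V) = 2
D = 19253 (D = 19530 - 277 = 19253)
1/(a/p(I(9)) + D) = 1/(-203590/2 + 19253) = 1/(-203590*1/2 + 19253) = 1/(-101795 + 19253) = 1/(-82542) = -1/82542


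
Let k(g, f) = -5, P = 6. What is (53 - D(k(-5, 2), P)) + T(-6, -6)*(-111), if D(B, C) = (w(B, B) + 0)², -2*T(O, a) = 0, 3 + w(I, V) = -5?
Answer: -11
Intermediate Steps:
w(I, V) = -8 (w(I, V) = -3 - 5 = -8)
T(O, a) = 0 (T(O, a) = -½*0 = 0)
D(B, C) = 64 (D(B, C) = (-8 + 0)² = (-8)² = 64)
(53 - D(k(-5, 2), P)) + T(-6, -6)*(-111) = (53 - 1*64) + 0*(-111) = (53 - 64) + 0 = -11 + 0 = -11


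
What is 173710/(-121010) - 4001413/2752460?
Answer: -96234081373/33307518460 ≈ -2.8893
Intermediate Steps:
173710/(-121010) - 4001413/2752460 = 173710*(-1/121010) - 4001413*1/2752460 = -17371/12101 - 4001413/2752460 = -96234081373/33307518460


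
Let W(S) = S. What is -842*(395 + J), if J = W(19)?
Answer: -348588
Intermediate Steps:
J = 19
-842*(395 + J) = -842*(395 + 19) = -842*414 = -348588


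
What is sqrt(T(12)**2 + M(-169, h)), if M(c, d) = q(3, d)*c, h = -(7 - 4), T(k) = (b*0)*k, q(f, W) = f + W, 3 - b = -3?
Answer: 0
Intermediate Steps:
b = 6 (b = 3 - 1*(-3) = 3 + 3 = 6)
q(f, W) = W + f
T(k) = 0 (T(k) = (6*0)*k = 0*k = 0)
h = -3 (h = -1*3 = -3)
M(c, d) = c*(3 + d) (M(c, d) = (d + 3)*c = (3 + d)*c = c*(3 + d))
sqrt(T(12)**2 + M(-169, h)) = sqrt(0**2 - 169*(3 - 3)) = sqrt(0 - 169*0) = sqrt(0 + 0) = sqrt(0) = 0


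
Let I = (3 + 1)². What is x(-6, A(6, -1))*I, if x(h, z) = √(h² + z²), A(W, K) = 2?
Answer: 32*√10 ≈ 101.19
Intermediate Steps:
I = 16 (I = 4² = 16)
x(-6, A(6, -1))*I = √((-6)² + 2²)*16 = √(36 + 4)*16 = √40*16 = (2*√10)*16 = 32*√10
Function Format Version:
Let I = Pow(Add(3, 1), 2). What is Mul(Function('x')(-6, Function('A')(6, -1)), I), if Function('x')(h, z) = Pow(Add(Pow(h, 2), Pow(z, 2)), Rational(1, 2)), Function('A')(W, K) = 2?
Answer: Mul(32, Pow(10, Rational(1, 2))) ≈ 101.19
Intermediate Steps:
I = 16 (I = Pow(4, 2) = 16)
Mul(Function('x')(-6, Function('A')(6, -1)), I) = Mul(Pow(Add(Pow(-6, 2), Pow(2, 2)), Rational(1, 2)), 16) = Mul(Pow(Add(36, 4), Rational(1, 2)), 16) = Mul(Pow(40, Rational(1, 2)), 16) = Mul(Mul(2, Pow(10, Rational(1, 2))), 16) = Mul(32, Pow(10, Rational(1, 2)))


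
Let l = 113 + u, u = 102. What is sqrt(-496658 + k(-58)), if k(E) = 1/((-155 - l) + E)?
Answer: 5*I*sqrt(909797995)/214 ≈ 704.74*I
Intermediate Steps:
l = 215 (l = 113 + 102 = 215)
k(E) = 1/(-370 + E) (k(E) = 1/((-155 - 1*215) + E) = 1/((-155 - 215) + E) = 1/(-370 + E))
sqrt(-496658 + k(-58)) = sqrt(-496658 + 1/(-370 - 58)) = sqrt(-496658 + 1/(-428)) = sqrt(-496658 - 1/428) = sqrt(-212569625/428) = 5*I*sqrt(909797995)/214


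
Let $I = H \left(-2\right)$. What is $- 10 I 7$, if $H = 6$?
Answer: $840$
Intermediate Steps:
$I = -12$ ($I = 6 \left(-2\right) = -12$)
$- 10 I 7 = \left(-10\right) \left(-12\right) 7 = 120 \cdot 7 = 840$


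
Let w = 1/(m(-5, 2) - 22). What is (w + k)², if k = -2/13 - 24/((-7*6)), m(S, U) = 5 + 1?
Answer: 267289/2119936 ≈ 0.12608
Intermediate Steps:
m(S, U) = 6
w = -1/16 (w = 1/(6 - 22) = 1/(-16) = -1/16 ≈ -0.062500)
k = 38/91 (k = -2*1/13 - 24/(-42) = -2/13 - 24*(-1/42) = -2/13 + 4/7 = 38/91 ≈ 0.41758)
(w + k)² = (-1/16 + 38/91)² = (517/1456)² = 267289/2119936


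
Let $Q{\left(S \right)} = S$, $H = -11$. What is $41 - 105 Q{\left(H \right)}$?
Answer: $1196$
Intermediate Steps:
$41 - 105 Q{\left(H \right)} = 41 - -1155 = 41 + 1155 = 1196$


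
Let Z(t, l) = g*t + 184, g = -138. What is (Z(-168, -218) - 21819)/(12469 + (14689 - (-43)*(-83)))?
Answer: 1549/23589 ≈ 0.065666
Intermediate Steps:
Z(t, l) = 184 - 138*t (Z(t, l) = -138*t + 184 = 184 - 138*t)
(Z(-168, -218) - 21819)/(12469 + (14689 - (-43)*(-83))) = ((184 - 138*(-168)) - 21819)/(12469 + (14689 - (-43)*(-83))) = ((184 + 23184) - 21819)/(12469 + (14689 - 1*3569)) = (23368 - 21819)/(12469 + (14689 - 3569)) = 1549/(12469 + 11120) = 1549/23589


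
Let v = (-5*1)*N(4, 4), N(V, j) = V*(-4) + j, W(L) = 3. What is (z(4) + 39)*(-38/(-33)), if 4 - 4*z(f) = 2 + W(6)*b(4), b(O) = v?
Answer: -19/3 ≈ -6.3333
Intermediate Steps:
N(V, j) = j - 4*V (N(V, j) = -4*V + j = j - 4*V)
v = 60 (v = (-5*1)*(4 - 4*4) = -5*(4 - 16) = -5*(-12) = 60)
b(O) = 60
z(f) = -89/2 (z(f) = 1 - (2 + 3*60)/4 = 1 - (2 + 180)/4 = 1 - ¼*182 = 1 - 91/2 = -89/2)
(z(4) + 39)*(-38/(-33)) = (-89/2 + 39)*(-38/(-33)) = -(-209)*(-1)/33 = -11/2*38/33 = -19/3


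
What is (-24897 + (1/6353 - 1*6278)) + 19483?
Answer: -74279275/6353 ≈ -11692.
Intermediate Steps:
(-24897 + (1/6353 - 1*6278)) + 19483 = (-24897 + (1/6353 - 6278)) + 19483 = (-24897 - 39884133/6353) + 19483 = -198054774/6353 + 19483 = -74279275/6353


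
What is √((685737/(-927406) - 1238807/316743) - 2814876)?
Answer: I*√242892351767172353834521529778/293749358658 ≈ 1677.8*I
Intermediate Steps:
√((685737/(-927406) - 1238807/316743) - 2814876) = √((685737*(-1/927406) - 1238807*1/316743) - 2814876) = √((-685737/927406 - 1238807/316743) - 2814876) = √(-1366079439233/293749358658 - 2814876) = √(-826869385781235641/293749358658) = I*√242892351767172353834521529778/293749358658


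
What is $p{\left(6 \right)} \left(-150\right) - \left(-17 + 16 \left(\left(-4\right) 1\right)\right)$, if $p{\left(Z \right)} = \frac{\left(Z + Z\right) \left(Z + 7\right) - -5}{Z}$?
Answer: $-3944$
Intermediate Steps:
$p{\left(Z \right)} = \frac{5 + 2 Z \left(7 + Z\right)}{Z}$ ($p{\left(Z \right)} = \frac{2 Z \left(7 + Z\right) + 5}{Z} = \frac{5 + 2 Z \left(7 + Z\right)}{Z}$)
$p{\left(6 \right)} \left(-150\right) - \left(-17 + 16 \left(\left(-4\right) 1\right)\right) = \left(14 + 2 \cdot 6 + \frac{5}{6}\right) \left(-150\right) - \left(-17 + 16 \left(\left(-4\right) 1\right)\right) = \left(14 + 12 + 5 \cdot \frac{1}{6}\right) \left(-150\right) + \left(\left(-16\right) \left(-4\right) + 17\right) = \left(14 + 12 + \frac{5}{6}\right) \left(-150\right) + \left(64 + 17\right) = \frac{161}{6} \left(-150\right) + 81 = -4025 + 81 = -3944$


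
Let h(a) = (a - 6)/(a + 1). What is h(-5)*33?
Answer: 363/4 ≈ 90.750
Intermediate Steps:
h(a) = (-6 + a)/(1 + a)
h(-5)*33 = ((-6 - 5)/(1 - 5))*33 = (-11/(-4))*33 = -1/4*(-11)*33 = (11/4)*33 = 363/4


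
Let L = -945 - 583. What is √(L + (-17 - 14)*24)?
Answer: 4*I*√142 ≈ 47.666*I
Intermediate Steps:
L = -1528
√(L + (-17 - 14)*24) = √(-1528 + (-17 - 14)*24) = √(-1528 - 31*24) = √(-1528 - 744) = √(-2272) = 4*I*√142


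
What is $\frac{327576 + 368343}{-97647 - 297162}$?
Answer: $- \frac{231973}{131603} \approx -1.7627$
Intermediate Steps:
$\frac{327576 + 368343}{-97647 - 297162} = \frac{695919}{-394809} = 695919 \left(- \frac{1}{394809}\right) = - \frac{231973}{131603}$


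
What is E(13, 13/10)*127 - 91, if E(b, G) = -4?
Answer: -599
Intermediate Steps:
E(13, 13/10)*127 - 91 = -4*127 - 91 = -508 - 91 = -599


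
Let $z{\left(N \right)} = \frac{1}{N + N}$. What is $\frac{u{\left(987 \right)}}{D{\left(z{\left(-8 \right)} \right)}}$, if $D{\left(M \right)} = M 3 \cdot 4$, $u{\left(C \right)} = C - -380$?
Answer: $- \frac{5468}{3} \approx -1822.7$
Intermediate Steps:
$u{\left(C \right)} = 380 + C$ ($u{\left(C \right)} = C + 380 = 380 + C$)
$z{\left(N \right)} = \frac{1}{2 N}$
$D{\left(M \right)} = 12 M$ ($D{\left(M \right)} = 3 M 4 = 12 M$)
$\frac{u{\left(987 \right)}}{D{\left(z{\left(-8 \right)} \right)}} = \frac{380 + 987}{12 \frac{1}{2 \left(-8\right)}} = \frac{1367}{12 \cdot \frac{1}{2} \left(- \frac{1}{8}\right)} = \frac{1367}{12 \left(- \frac{1}{16}\right)} = \frac{1367}{- \frac{3}{4}} = 1367 \left(- \frac{4}{3}\right) = - \frac{5468}{3}$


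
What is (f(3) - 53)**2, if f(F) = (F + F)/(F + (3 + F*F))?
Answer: 69169/25 ≈ 2766.8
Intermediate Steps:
f(F) = 2*F/(3 + F + F**2) (f(F) = (2*F)/(F + (3 + F**2)) = (2*F)/(3 + F + F**2) = 2*F/(3 + F + F**2))
(f(3) - 53)**2 = (2*3/(3 + 3 + 3**2) - 53)**2 = (2*3/(3 + 3 + 9) - 53)**2 = (2*3/15 - 53)**2 = (2*3*(1/15) - 53)**2 = (2/5 - 53)**2 = (-263/5)**2 = 69169/25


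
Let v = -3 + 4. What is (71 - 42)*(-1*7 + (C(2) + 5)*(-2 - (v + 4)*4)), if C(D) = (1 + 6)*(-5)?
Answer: 18937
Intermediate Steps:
v = 1
C(D) = -35 (C(D) = 7*(-5) = -35)
(71 - 42)*(-1*7 + (C(2) + 5)*(-2 - (v + 4)*4)) = (71 - 42)*(-1*7 + (-35 + 5)*(-2 - (1 + 4)*4)) = 29*(-7 - 30*(-2 - 5*4)) = 29*(-7 - 30*(-2 - 1*20)) = 29*(-7 - 30*(-2 - 20)) = 29*(-7 - 30*(-22)) = 29*(-7 + 660) = 29*653 = 18937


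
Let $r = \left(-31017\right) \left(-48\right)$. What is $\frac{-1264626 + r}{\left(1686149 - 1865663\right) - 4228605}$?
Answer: $- \frac{24910}{489791} \approx -0.050858$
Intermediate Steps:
$r = 1488816$
$\frac{-1264626 + r}{\left(1686149 - 1865663\right) - 4228605} = \frac{-1264626 + 1488816}{\left(1686149 - 1865663\right) - 4228605} = \frac{224190}{\left(1686149 - 1865663\right) - 4228605} = \frac{224190}{-179514 - 4228605} = \frac{224190}{-4408119} = 224190 \left(- \frac{1}{4408119}\right) = - \frac{24910}{489791}$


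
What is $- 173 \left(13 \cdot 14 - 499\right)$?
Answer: $54841$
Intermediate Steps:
$- 173 \left(13 \cdot 14 - 499\right) = - 173 \left(182 - 499\right) = \left(-173\right) \left(-317\right) = 54841$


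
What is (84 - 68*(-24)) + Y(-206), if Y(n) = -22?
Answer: 1694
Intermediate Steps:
(84 - 68*(-24)) + Y(-206) = (84 - 68*(-24)) - 22 = (84 + 1632) - 22 = 1716 - 22 = 1694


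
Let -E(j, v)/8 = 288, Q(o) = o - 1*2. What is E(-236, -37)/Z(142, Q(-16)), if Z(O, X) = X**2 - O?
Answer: -1152/91 ≈ -12.659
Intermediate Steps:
Q(o) = -2 + o (Q(o) = o - 2 = -2 + o)
E(j, v) = -2304 (E(j, v) = -8*288 = -2304)
E(-236, -37)/Z(142, Q(-16)) = -2304/((-2 - 16)**2 - 1*142) = -2304/((-18)**2 - 142) = -2304/(324 - 142) = -2304/182 = -2304*1/182 = -1152/91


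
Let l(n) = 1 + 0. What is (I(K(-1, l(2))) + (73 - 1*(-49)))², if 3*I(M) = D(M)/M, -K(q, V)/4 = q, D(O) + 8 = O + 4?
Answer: 14884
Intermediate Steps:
D(O) = -4 + O (D(O) = -8 + (O + 4) = -8 + (4 + O) = -4 + O)
l(n) = 1
K(q, V) = -4*q
I(M) = (-4 + M)/(3*M) (I(M) = ((-4 + M)/M)/3 = (-4 + M)/(3*M))
(I(K(-1, l(2))) + (73 - 1*(-49)))² = ((-4 - 4*(-1))/(3*((-4*(-1)))) + (73 - 1*(-49)))² = ((⅓)*(-4 + 4)/4 + (73 + 49))² = ((⅓)*(¼)*0 + 122)² = (0 + 122)² = 122² = 14884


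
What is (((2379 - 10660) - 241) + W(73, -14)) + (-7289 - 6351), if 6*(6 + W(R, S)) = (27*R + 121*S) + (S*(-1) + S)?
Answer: -132731/6 ≈ -22122.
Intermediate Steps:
W(R, S) = -6 + 9*R/2 + 121*S/6 (W(R, S) = -6 + ((27*R + 121*S) + (S*(-1) + S))/6 = -6 + ((27*R + 121*S) + (-S + S))/6 = -6 + ((27*R + 121*S) + 0)/6 = -6 + (27*R + 121*S)/6 = -6 + (9*R/2 + 121*S/6) = -6 + 9*R/2 + 121*S/6)
(((2379 - 10660) - 241) + W(73, -14)) + (-7289 - 6351) = (((2379 - 10660) - 241) + (-6 + (9/2)*73 + (121/6)*(-14))) + (-7289 - 6351) = ((-8281 - 241) + (-6 + 657/2 - 847/3)) - 13640 = (-8522 + 241/6) - 13640 = -50891/6 - 13640 = -132731/6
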